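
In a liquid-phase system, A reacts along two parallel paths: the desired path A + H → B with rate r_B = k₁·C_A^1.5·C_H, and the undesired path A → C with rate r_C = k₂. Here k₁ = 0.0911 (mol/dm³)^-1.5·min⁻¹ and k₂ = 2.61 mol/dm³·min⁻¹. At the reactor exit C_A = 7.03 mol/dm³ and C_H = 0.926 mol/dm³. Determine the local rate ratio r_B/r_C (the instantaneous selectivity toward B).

0.602

S_{B/C} = r_B/r_C = (k₁·C_A^1.5·C_H)/(k₂) = (k₁/k₂)·C_A^1.5·C_H.
= (0.0911×7.030^1.5×0.9260) / (2.61) = 1.572/2.610 = 0.602.
Since the desired path is higher order in A, keeping C_A high (PFR or concentrated feed) favours B.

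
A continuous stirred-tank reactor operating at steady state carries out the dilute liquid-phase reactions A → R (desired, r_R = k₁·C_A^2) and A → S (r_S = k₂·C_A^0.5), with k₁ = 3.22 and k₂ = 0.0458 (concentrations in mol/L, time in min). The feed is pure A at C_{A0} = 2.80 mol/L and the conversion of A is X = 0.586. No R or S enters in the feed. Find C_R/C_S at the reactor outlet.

87.7

Exit C_A = C_{A0}(1−X) = 2.80×0.414 = 1.159 mol/L.
A CSTR operates uniformly at the exit composition, giving r_R = 4.327 and r_S = 0.04931 (each k·C_A^n at C_A = 1.159).
Overall selectivity = C_R/C_S = r_Rτ/(r_Sτ) = r_R/r_S = 87.7.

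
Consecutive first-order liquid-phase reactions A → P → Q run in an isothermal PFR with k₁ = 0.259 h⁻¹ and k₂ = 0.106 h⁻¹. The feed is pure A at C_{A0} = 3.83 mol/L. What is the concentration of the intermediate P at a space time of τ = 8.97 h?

For first-order series with pure A initially, C_P(τ) = k₁C_{A0}/(k₂−k₁)·(e^(−k₁τ) − e^(−k₂τ)).
e^(−k₁τ) = e^(−0.259×8.97) = e^(−2.323) = 0.09796; e^(−k₂τ) = e^(−0.9508) = 0.3864.
C_P = 0.259×3.83/(0.106−0.259) × (0.09796−0.3864) = (-6.483)×(-0.2885) = 1.870 mol/L.

1.87 mol/L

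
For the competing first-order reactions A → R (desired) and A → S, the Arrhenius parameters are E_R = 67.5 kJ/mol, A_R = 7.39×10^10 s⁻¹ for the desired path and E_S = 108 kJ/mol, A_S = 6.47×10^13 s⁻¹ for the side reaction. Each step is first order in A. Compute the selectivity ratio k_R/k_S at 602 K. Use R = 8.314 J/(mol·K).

With equal orders, S_{R/S} = k_R/k_S = (A_R/A_S)·exp[(E_S−E_R)/(RT)].
(E_S−E_R)/(RT) = (108−67.5)×10³/(8.314×602) = 40500/5005 = 8.092.
k_R/k_S = (7.39×10^10/6.47×10^13)·exp(8.092) = 0.001142 × 3268 = 3.73.
Since E_R < E_S, lowering the temperature improves selectivity toward R.

3.73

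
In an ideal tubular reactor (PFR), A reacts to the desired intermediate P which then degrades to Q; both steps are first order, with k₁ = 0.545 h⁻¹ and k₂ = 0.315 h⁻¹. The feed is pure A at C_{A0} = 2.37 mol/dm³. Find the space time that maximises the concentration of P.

For first-order series the maximum of C_P occurs at τ_opt = ln(k₂/k₁)/(k₂−k₁).
= ln(0.315/0.545)/(0.315−0.545) = ln(0.5780)/-0.2300 = -0.5482/-0.2300 = 2.38 h.

2.38 h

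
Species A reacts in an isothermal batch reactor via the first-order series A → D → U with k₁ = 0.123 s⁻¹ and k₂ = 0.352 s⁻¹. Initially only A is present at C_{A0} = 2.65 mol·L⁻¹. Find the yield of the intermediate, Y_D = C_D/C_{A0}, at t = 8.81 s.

The intermediate concentration in a first-order A→B→C sequence is C_D = k₁C_{A0}(e^(−k₁t) − e^(−k₂t))/(k₂−k₁).
e^(−k₁t) = e^(−0.123×8.81) = e^(−1.084) = 0.3384; e^(−k₂t) = e^(−3.101) = 0.04500.
C_D = 0.123×2.65/(0.352−0.123) × (0.3384−0.04500) = 1.423×0.2934 = 0.4176 mol·L⁻¹.
Y_D = C_D/C_{A0} = 0.4176/2.65 = 0.158.

0.158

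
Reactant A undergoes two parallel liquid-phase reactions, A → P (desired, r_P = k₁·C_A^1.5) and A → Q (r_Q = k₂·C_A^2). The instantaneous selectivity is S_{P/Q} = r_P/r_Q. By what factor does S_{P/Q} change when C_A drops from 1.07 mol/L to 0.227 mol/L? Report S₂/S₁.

S_{P/Q} = (k₁/k₂)·C_A^-0.5, so S₂/S₁ = (C_{A,2}/C_{A,1})^-0.5.
= (0.227/1.07)^(-0.5) = (0.2121)^(-0.5) = 2.17.
Selectivity toward P rises as C_A falls — low-concentration operation is favoured.

2.17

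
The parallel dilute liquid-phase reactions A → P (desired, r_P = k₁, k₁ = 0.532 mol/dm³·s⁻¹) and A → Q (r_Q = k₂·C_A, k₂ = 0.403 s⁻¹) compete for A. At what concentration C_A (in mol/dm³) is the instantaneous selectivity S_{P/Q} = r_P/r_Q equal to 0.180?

S_{P/Q} = (k₁/k₂)·C_A⁻¹ ⇒ C_A = (S·k₂/k₁)^(-1).
= (0.180×0.403/0.532)^(-1) = (0.1364)^(-1) = 7.33 mol/dm³.

7.33 mol/dm³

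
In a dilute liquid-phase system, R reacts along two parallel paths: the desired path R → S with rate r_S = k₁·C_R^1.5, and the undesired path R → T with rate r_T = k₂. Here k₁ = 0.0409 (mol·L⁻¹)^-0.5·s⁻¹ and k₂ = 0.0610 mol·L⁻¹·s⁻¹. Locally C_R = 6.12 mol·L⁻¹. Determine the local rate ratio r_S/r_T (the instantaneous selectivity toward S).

S_{S/T} = r_S/r_T = (k₁·C_R^1.5)/(k₂) = (k₁/k₂)·C_R^1.5.
= (0.0409×6.120^1.5) / (0.0610) = 0.6192/0.06100 = 10.2.

10.2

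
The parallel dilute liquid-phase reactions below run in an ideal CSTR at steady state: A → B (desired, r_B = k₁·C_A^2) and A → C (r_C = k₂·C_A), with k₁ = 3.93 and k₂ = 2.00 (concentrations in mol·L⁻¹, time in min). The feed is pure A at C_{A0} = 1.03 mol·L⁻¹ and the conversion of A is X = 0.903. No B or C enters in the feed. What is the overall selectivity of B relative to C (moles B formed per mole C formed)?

0.196

Exit C_A = C_{A0}(1−X) = 1.03×0.0970 = 0.09991 mol·L⁻¹.
In a CSTR the entire volume is at exit conditions, so r_B = 3.93×0.09991^2 = 0.03923 and r_C = 2.00×0.09991 = 0.1998.
Overall selectivity = C_B/C_C = r_Bτ/(r_Cτ) = r_B/r_C = 0.196.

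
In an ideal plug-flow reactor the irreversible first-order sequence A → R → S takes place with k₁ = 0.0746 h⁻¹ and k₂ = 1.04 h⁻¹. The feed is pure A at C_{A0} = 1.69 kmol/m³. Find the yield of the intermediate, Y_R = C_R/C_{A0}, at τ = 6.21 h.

0.0485

For first-order series with pure A initially, C_R(τ) = k₁C_{A0}/(k₂−k₁)·(e^(−k₁τ) − e^(−k₂τ)).
e^(−k₁τ) = e^(−0.0746×6.21) = e^(−0.4633) = 0.6292; e^(−k₂τ) = e^(−6.458) = 0.001567.
C_R = 0.0746×1.69/(1.04−0.0746) × (0.6292−0.001567) = 0.1306×0.6277 = 0.08197 kmol/m³.
Y_R = C_R/C_{A0} = 0.08197/1.69 = 0.0485.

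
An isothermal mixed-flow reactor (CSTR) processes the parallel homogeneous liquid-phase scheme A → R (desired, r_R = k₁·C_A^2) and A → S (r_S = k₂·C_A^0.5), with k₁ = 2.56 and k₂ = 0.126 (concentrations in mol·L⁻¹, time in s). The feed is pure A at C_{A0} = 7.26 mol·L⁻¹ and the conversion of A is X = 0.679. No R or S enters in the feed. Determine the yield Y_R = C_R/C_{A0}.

0.670

Exit C_A = C_{A0}(1−X) = 7.26×0.321 = 2.330 mol·L⁻¹.
Rates in a CSTR are evaluated at the outlet concentration: r_R = 2.56×2.330^2 = 13.90, r_S = 0.126×2.330^0.5 = 0.1923.
Fraction of consumed A going to R: r_R/(r_R+r_S) = 0.9864.
C_R = 0.9864·C_{A0}·X = 0.9864×7.26×0.679 = 4.86 mol·L⁻¹; Y_R = C_R/C_{A0} = 0.670.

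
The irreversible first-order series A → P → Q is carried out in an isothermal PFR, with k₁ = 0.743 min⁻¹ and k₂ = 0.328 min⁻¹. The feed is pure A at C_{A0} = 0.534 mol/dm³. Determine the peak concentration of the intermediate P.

Evaluating C_P at τ_opt = ln(k₂/k₁)/(k₂−k₁) gives C_{P,max}/C_{A0} = (k₁/k₂)^[k₂/(k₂−k₁)].
= (0.743/0.328)^(0.328/(0.328−0.743)) = (2.265)^(-0.7904) = 0.5240.
C_{P,max} = 0.5240×0.534 = 0.280 mol/dm³.

0.280 mol/dm³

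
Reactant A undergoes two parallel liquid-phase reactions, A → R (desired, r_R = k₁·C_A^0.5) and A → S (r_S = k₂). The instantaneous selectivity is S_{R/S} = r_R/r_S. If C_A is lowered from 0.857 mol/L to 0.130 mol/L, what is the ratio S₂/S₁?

0.389

S_{R/S} = (k₁/k₂)·C_A^0.5, so S₂/S₁ = (C_{A,2}/C_{A,1})^0.5.
= (0.130/0.857)^0.5 = (0.1517)^0.5 = 0.389.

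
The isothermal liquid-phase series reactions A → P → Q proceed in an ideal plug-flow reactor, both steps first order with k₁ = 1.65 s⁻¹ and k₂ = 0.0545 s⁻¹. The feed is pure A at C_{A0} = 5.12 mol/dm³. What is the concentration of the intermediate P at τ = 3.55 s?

Solving the coupled first-order balances gives C_P(τ) = [k₁/(k₂−k₁)]·C_{A0}·(e^(−k₁τ) − e^(−k₂τ)).
e^(−k₁τ) = e^(−1.65×3.55) = e^(−5.857) = 0.002858; e^(−k₂τ) = e^(−0.1935) = 0.8241.
C_P = 1.65×5.12/(0.0545−1.65) × (0.002858−0.8241) = (-5.295)×(-0.8212) = 4.348 mol/dm³.

4.35 mol/dm³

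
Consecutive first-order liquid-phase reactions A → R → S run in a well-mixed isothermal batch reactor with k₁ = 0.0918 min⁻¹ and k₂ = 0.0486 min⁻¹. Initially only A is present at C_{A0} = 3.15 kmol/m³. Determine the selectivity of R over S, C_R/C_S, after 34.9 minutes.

For first-order series with pure A initially, C_R(t) = k₁C_{A0}/(k₂−k₁)·(e^(−k₁t) − e^(−k₂t)).
e^(−k₁t) = e^(−0.0918×34.9) = e^(−3.204) = 0.04061; e^(−k₂t) = e^(−1.696) = 0.1834.
C_R = 0.0918×3.15/(0.0486−0.0918) × (0.04061−0.1834) = (-6.694)×(-0.1428) = 0.9558 kmol/m³.
C_A = C_{A0}e^(−k₁t) = 0.1279 kmol/m³, so C_S = C_{A0}−C_A−C_R = 2.066 kmol/m³; C_R/C_S = 0.463.

0.463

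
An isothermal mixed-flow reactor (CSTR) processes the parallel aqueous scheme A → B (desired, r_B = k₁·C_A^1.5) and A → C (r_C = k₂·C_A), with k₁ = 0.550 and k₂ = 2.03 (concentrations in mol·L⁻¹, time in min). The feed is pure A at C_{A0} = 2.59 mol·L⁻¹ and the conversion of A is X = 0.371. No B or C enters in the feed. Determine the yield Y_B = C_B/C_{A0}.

0.0953

Exit C_A = C_{A0}(1−X) = 2.59×0.629 = 1.629 mol·L⁻¹.
A CSTR operates uniformly at the exit composition, giving r_B = 1.144 and r_C = 3.307 (each k·C_A^n at C_A = 1.629).
Fraction of consumed A going to B: r_B/(r_B+r_C) = 0.2570.
C_B = 0.2570·C_{A0}·X = 0.2570×2.59×0.371 = 0.247 mol·L⁻¹; Y_B = C_B/C_{A0} = 0.0953.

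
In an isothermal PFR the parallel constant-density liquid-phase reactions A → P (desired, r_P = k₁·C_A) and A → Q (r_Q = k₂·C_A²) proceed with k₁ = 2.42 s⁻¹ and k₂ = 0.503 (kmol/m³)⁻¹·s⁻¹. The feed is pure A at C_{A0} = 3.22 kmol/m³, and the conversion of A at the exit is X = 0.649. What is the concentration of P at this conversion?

C_A = C_{A0}(1−X) = 1.130 kmol/m³.
Along a PFR/batch, dC_P/dC_A = −r_P/(r_P+r_Q) = −k₁/(k₁+k₂·C_A).
Integrating from C_{A0} to C_A: C_P = (2.42/0.503)·ln[(2.42+0.503·3.22)/(2.42+0.503·1.13)] = 4.811·ln(4.040/2.989) = 1.450 kmol/m³.

1.45 kmol/m³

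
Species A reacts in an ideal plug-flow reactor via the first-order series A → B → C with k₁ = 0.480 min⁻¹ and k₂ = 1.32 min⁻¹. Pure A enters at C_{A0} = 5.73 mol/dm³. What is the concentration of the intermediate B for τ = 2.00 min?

1.02 mol/dm³

The intermediate concentration in a first-order A→B→C sequence is C_B = k₁C_{A0}(e^(−k₁τ) − e^(−k₂τ))/(k₂−k₁).
e^(−k₁τ) = e^(−0.480×2.00) = e^(−0.9600) = 0.3829; e^(−k₂τ) = e^(−2.640) = 0.07136.
C_B = 0.480×5.73/(1.32−0.480) × (0.3829−0.07136) = 3.274×0.3115 = 1.020 mol/dm³.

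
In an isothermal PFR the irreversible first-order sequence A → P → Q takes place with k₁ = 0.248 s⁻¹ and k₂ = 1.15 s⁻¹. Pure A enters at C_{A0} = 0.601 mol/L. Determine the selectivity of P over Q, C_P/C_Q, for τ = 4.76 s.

0.137

Solving the coupled first-order balances gives C_P(τ) = [k₁/(k₂−k₁)]·C_{A0}·(e^(−k₁τ) − e^(−k₂τ)).
e^(−k₁τ) = e^(−0.248×4.76) = e^(−1.180) = 0.3071; e^(−k₂τ) = e^(−5.474) = 0.004194.
C_P = 0.248×0.601/(1.15−0.248) × (0.3071−0.004194) = 0.1652×0.3029 = 0.05006 mol/L.
C_A = C_{A0}e^(−k₁τ) = 0.1846 mol/L, so C_Q = C_{A0}−C_A−C_P = 0.3664 mol/L; C_P/C_Q = 0.137.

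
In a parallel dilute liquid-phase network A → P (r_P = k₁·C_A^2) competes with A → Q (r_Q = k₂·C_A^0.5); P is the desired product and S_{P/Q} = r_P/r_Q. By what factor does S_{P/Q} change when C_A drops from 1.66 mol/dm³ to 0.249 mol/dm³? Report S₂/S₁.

S_{P/Q} = (k₁/k₂)·C_A^1.5, so S₂/S₁ = (C_{A,2}/C_{A,1})^1.5.
= (0.249/1.66)^1.5 = (0.1500)^1.5 = 0.0581.

0.0581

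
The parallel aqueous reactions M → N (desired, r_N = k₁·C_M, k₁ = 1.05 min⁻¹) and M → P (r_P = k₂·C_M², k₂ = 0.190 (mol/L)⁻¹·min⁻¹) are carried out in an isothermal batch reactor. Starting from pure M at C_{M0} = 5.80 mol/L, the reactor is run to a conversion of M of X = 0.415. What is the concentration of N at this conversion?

1.32 mol/L

C_M = C_{M0}(1−X) = 3.393 mol/L.
Along a PFR/batch, dC_N/dC_M = −r_N/(r_N+r_P) = −k₁/(k₁+k₂·C_M).
Integrating from C_{M0} to C_M: C_N = (1.05/0.190)·ln[(1.05+0.190·5.80)/(1.05+0.190·3.39)] = 5.526·ln(2.152/1.695) = 1.320 mol/L.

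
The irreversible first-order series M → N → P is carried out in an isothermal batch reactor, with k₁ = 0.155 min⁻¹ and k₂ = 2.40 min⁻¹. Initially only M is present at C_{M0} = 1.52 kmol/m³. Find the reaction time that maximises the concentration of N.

1.22 min

Setting dC_N/dt = 0 gives t_opt = ln(k₂/k₁)/(k₂−k₁).
= ln(2.40/0.155)/(2.40−0.155) = ln(15.48)/2.245 = 2.740/2.245 = 1.22 min.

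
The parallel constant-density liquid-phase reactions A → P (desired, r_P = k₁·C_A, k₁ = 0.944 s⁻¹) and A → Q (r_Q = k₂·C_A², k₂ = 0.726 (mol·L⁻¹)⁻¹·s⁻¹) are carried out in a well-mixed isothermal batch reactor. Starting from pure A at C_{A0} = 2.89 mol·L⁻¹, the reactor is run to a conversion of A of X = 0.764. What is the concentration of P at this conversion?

0.973 mol·L⁻¹

C_A = C_{A0}(1−X) = 0.6820 mol·L⁻¹.
Along a PFR/batch, dC_P/dC_A = −r_P/(r_P+r_Q) = −k₁/(k₁+k₂·C_A).
Integrating from C_{A0} to C_A: C_P = (0.944/0.726)·ln[(0.944+0.726·2.89)/(0.944+0.726·0.682)] = 1.300·ln(3.042/1.439) = 0.9733 mol·L⁻¹.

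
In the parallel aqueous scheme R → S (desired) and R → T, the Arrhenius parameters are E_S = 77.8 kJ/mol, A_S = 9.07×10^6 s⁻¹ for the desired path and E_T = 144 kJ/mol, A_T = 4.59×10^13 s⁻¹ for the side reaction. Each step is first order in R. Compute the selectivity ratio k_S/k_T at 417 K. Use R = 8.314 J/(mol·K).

38.8

Since both paths have the same order in R, the concentration cancels and S_{S/T} = k_S/k_T = (A_S/A_T)·exp[(E_T−E_S)/(RT)].
(E_T−E_S)/(RT) = (144−77.8)×10³/(8.314×417) = 66200/3467 = 19.09.
k_S/k_T = (9.07×10^6/4.59×10^13)·exp(19.09) = 1.976×10^-7 × 1.962×10^8 = 38.8.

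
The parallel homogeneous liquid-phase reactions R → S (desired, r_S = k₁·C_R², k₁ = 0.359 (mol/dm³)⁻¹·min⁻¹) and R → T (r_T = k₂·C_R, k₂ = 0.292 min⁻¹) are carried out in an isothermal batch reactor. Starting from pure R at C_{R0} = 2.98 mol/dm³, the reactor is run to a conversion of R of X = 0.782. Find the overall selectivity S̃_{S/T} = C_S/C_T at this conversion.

2.01

C_R = C_{R0}(1−X) = 0.6496 mol/dm³.
Along a PFR/batch, dC_T/dC_R = −r_T/(r_S+r_T) = −k₂/(k₂+k₁·C_R).
Integrating from C_{R0} to C_R: C_T = (0.292/0.359)·ln[(0.292+0.359·2.98)/(0.292+0.359·0.650)] = 0.8134·ln(1.362/0.5252) = 0.7749 mol/dm³.
Then C_S = (C_{R0}−C_R) − C_T = 2.330 − 0.7749 = 1.555 mol/dm³.
S̃_{S/T} = C_S/C_T = 1.555/0.7749 = 2.01.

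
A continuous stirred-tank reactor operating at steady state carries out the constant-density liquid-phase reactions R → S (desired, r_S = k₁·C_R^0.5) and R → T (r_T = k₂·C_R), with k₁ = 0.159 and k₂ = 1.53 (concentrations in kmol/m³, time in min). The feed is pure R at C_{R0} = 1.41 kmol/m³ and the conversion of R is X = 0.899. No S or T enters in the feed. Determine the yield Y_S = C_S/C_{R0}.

Exit C_R = C_{R0}(1−X) = 1.41×0.101 = 0.1424 kmol/m³.
In a CSTR the entire volume is at exit conditions, so r_S = 0.159×0.1424^0.5 = 0.06000 and r_T = 1.53×0.1424 = 0.2179.
Fraction of consumed R going to S: r_S/(r_S+r_T) = 0.2159.
C_S = 0.2159·C_{R0}·X = 0.2159×1.41×0.899 = 0.274 kmol/m³; Y_S = C_S/C_{R0} = 0.194.

0.194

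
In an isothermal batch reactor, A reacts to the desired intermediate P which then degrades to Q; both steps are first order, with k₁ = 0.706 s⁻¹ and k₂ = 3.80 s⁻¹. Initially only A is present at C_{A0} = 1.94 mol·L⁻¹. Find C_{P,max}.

At the optimum, C_{P,max}/C_{A0} = (k₁/k₂)^[k₂/(k₂−k₁)].
= (0.706/3.80)^(3.80/(3.80−0.706)) = (0.1858)^(1.228) = 0.1265.
C_{P,max} = 0.1265×1.94 = 0.245 mol·L⁻¹.

0.245 mol·L⁻¹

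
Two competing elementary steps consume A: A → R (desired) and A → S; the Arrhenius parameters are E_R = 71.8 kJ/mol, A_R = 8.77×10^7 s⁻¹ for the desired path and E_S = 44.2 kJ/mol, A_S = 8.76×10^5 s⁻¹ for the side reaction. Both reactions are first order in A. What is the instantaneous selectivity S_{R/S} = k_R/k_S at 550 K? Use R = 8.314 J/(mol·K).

0.239

With equal orders, S_{R/S} = k_R/k_S = (A_R/A_S)·exp[(E_S−E_R)/(RT)].
(E_S−E_R)/(RT) = (44.2−71.8)×10³/(8.314×550) = -27600/4573 = -6.036.
k_R/k_S = (8.77×10^7/8.76×10^5)·exp(-6.036) = 100.1 × 0.002392 = 0.239.
Since E_R > E_S, raising the temperature improves selectivity toward R.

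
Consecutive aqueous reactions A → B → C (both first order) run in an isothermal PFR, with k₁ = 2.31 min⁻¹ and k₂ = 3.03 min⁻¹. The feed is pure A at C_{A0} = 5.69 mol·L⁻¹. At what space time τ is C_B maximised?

For first-order series the maximum of C_B occurs at τ_opt = ln(k₂/k₁)/(k₂−k₁).
= ln(3.03/2.31)/(3.03−2.31) = ln(1.312)/0.7200 = 0.2713/0.7200 = 0.377 min.

0.377 min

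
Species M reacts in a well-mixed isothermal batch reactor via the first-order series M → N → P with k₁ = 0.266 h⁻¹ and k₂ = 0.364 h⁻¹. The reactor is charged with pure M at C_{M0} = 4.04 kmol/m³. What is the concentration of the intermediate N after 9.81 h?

Solving the coupled first-order balances gives C_N(t) = [k₁/(k₂−k₁)]·C_{M0}·(e^(−k₁t) − e^(−k₂t)).
e^(−k₁t) = e^(−0.266×9.81) = e^(−2.609) = 0.07357; e^(−k₂t) = e^(−3.571) = 0.02813.
C_N = 0.266×4.04/(0.364−0.266) × (0.07357−0.02813) = 10.97×0.04544 = 0.4983 kmol/m³.

0.498 kmol/m³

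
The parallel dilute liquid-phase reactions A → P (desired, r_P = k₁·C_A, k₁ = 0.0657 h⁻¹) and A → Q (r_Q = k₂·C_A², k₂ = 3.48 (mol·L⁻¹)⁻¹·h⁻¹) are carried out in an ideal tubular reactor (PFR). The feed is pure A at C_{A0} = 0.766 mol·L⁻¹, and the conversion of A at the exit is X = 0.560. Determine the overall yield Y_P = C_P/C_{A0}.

0.0195

C_A = C_{A0}(1−X) = 0.3370 mol·L⁻¹.
Along a PFR/batch, dC_P/dC_A = −r_P/(r_P+r_Q) = −k₁/(k₁+k₂·C_A).
Integrating from C_{A0} to C_A: C_P = (0.0657/3.48)·ln[(0.0657+3.48·0.766)/(0.0657+3.48·0.337)] = 0.01888·ln(2.731/1.239) = 0.01493 mol·L⁻¹.
Y_P = C_P/C_{A0} = 0.01493/0.766 = 0.0195.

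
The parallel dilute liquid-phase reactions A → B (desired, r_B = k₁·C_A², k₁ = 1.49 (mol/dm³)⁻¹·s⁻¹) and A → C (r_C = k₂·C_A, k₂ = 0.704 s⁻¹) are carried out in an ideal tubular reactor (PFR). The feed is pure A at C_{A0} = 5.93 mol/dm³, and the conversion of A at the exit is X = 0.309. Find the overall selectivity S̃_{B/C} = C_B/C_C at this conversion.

10.5

C_A = C_{A0}(1−X) = 4.098 mol/dm³.
Along a PFR/batch, dC_C/dC_A = −r_C/(r_B+r_C) = −k₂/(k₂+k₁·C_A).
Integrating from C_{A0} to C_A: C_C = (0.704/1.49)·ln[(0.704+1.49·5.93)/(0.704+1.49·4.10)] = 0.4725·ln(9.540/6.809) = 0.1593 mol/dm³.
Then C_B = (C_{A0}−C_A) − C_C = 1.832 − 0.1593 = 1.673 mol/dm³.
S̃_{B/C} = C_B/C_C = 1.673/0.1593 = 10.5.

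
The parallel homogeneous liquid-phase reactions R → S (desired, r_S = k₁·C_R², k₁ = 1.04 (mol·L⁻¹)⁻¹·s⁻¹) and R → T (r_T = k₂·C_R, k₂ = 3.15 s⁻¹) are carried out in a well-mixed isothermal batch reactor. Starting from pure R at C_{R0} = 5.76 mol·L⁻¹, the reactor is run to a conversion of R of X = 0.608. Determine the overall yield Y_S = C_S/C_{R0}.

C_R = C_{R0}(1−X) = 2.258 mol·L⁻¹.
Along a PFR/batch, dC_T/dC_R = −r_T/(r_S+r_T) = −k₂/(k₂+k₁·C_R).
Integrating from C_{R0} to C_R: C_T = (3.15/1.04)·ln[(3.15+1.04·5.76)/(3.15+1.04·2.26)] = 3.029·ln(9.140/5.498) = 1.539 mol·L⁻¹.
Then C_S = (C_{R0}−C_R) − C_T = 3.502 − 1.539 = 1.963 mol·L⁻¹.
Y_S = C_S/C_{R0} = 1.963/5.76 = 0.341.

0.341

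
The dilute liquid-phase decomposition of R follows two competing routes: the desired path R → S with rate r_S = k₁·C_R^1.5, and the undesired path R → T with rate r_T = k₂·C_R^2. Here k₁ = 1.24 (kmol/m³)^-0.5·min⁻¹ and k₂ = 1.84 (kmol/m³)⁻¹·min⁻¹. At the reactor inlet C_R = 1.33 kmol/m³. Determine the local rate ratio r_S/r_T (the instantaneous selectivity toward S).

S_{S/T} = r_S/r_T = (k₁·C_R^1.5)/(k₂·C_R^2) = (k₁/k₂)·C_R^-0.5.
= (1.24×1.330^1.5) / (1.84×1.330^2) = 1.902/3.255 = 0.584.

0.584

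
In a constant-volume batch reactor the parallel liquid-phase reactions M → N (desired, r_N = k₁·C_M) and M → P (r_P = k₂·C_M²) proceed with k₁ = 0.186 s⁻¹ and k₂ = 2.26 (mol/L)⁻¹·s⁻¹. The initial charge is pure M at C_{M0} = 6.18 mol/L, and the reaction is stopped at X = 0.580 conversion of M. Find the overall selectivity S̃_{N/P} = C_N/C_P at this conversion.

C_M = C_{M0}(1−X) = 2.596 mol/L.
Along a PFR/batch, dC_N/dC_M = −r_N/(r_N+r_P) = −k₁/(k₁+k₂·C_M).
Integrating from C_{M0} to C_M: C_N = (0.186/2.26)·ln[(0.186+2.26·6.18)/(0.186+2.26·2.60)] = 0.08230·ln(14.15/6.052) = 0.06992 mol/L.
C_P = (C_{M0}−C_M)−C_N = 3.514 mol/L; S̃_{N/P} = 0.06992/3.514 = 0.0199.

0.0199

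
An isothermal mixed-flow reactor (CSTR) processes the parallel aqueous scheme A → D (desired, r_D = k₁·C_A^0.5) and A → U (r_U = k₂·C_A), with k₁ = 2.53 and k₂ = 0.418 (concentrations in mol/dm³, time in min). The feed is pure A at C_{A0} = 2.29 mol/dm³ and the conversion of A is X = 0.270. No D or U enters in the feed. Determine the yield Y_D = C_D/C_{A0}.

0.222

Exit C_A = C_{A0}(1−X) = 2.29×0.730 = 1.672 mol/dm³.
In a CSTR the entire volume is at exit conditions, so r_D = 2.53×1.672^0.5 = 3.271 and r_U = 0.418×1.672 = 0.6988.
Fraction of consumed A going to D: r_D/(r_D+r_U) = 0.8240.
C_D = 0.8240·C_{A0}·X = 0.8240×2.29×0.270 = 0.509 mol/dm³; Y_D = C_D/C_{A0} = 0.222.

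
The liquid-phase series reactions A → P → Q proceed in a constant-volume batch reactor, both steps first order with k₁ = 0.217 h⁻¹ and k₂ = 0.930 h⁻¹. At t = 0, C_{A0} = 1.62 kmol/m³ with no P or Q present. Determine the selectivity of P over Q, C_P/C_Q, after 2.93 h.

0.429

For first-order series with pure A initially, C_P(t) = k₁C_{A0}/(k₂−k₁)·(e^(−k₁t) − e^(−k₂t)).
e^(−k₁t) = e^(−0.217×2.93) = e^(−0.6358) = 0.5295; e^(−k₂t) = e^(−2.725) = 0.06555.
C_P = 0.217×1.62/(0.930−0.217) × (0.5295−0.06555) = 0.4930×0.4640 = 0.2287 kmol/m³.
C_A = C_{A0}e^(−k₁t) = 0.8578 kmol/m³, so C_Q = C_{A0}−C_A−C_P = 0.5335 kmol/m³; C_P/C_Q = 0.429.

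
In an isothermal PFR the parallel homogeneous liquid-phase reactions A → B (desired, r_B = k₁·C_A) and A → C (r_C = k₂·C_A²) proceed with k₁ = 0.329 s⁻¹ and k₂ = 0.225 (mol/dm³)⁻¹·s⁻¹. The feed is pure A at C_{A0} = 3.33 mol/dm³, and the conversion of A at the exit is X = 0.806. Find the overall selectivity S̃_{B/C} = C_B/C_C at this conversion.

0.809

C_A = C_{A0}(1−X) = 0.6460 mol/dm³.
Along a PFR/batch, dC_B/dC_A = −r_B/(r_B+r_C) = −k₁/(k₁+k₂·C_A).
Integrating from C_{A0} to C_A: C_B = (0.329/0.225)·ln[(0.329+0.225·3.33)/(0.329+0.225·0.646)] = 1.462·ln(1.078/0.4744) = 1.201 mol/dm³.
C_C = (C_{A0}−C_A)−C_B = 1.483 mol/dm³; S̃_{B/C} = 1.201/1.483 = 0.809.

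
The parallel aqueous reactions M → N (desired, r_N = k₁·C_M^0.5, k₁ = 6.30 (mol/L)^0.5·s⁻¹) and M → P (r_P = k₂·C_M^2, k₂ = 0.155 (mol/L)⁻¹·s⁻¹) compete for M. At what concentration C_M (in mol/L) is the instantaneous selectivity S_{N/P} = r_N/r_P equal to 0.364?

23.2 mol/L

S_{N/P} = (k₁/k₂)·C_M^-1.5 ⇒ C_M = (S·k₂/k₁)^(1/(-1.5)).
= (0.364×0.155/6.30)^(-0.6667) = (0.008956)^(-0.6667) = 23.2 mol/L.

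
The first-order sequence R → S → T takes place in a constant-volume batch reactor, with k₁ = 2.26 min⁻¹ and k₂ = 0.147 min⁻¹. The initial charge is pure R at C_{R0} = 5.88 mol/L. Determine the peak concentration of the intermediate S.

4.86 mol/L

At the optimum, C_{S,max}/C_{R0} = (k₁/k₂)^[k₂/(k₂−k₁)].
= (2.26/0.147)^(0.147/(0.147−2.26)) = (15.37)^(-0.06957) = 0.8269.
C_{S,max} = 0.8269×5.88 = 4.86 mol/L.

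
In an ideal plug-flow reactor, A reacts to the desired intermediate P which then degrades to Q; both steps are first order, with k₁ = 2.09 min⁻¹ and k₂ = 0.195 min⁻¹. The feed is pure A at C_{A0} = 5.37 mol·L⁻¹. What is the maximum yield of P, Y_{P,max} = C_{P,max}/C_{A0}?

0.783

Evaluating C_P at τ_opt = ln(k₂/k₁)/(k₂−k₁) gives C_{P,max}/C_{A0} = (k₁/k₂)^[k₂/(k₂−k₁)].
= (2.09/0.195)^(0.195/(0.195−2.09)) = (10.72)^(-0.1029) = 0.7834.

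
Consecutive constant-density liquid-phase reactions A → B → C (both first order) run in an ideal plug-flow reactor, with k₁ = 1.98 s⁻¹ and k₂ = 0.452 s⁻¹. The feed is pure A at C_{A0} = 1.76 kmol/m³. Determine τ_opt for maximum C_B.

0.967 s

Setting dC_B/dτ = 0 gives τ_opt = ln(k₂/k₁)/(k₂−k₁).
= ln(0.452/1.98)/(0.452−1.98) = ln(0.2283)/-1.528 = -1.477/-1.528 = 0.967 s.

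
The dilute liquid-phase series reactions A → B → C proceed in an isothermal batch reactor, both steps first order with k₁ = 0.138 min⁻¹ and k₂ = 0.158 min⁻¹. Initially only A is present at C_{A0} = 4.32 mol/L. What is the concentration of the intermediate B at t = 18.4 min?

0.724 mol/L

Solving the coupled first-order balances gives C_B(t) = [k₁/(k₂−k₁)]·C_{A0}·(e^(−k₁t) − e^(−k₂t)).
e^(−k₁t) = e^(−0.138×18.4) = e^(−2.539) = 0.07893; e^(−k₂t) = e^(−2.907) = 0.05463.
C_B = 0.138×4.32/(0.158−0.138) × (0.07893−0.05463) = 29.81×0.02430 = 0.7244 mol/L.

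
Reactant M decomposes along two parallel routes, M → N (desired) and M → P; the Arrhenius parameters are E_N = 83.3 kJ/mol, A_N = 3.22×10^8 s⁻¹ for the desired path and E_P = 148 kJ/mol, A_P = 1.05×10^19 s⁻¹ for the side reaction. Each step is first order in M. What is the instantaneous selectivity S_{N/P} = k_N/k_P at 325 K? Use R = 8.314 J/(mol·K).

0.769

k_N/k_P = (A_N/A_P)·exp[−(E_N−E_P)/(RT)] = (A_N/A_P)·exp[(E_P−E_N)/(RT)].
(E_P−E_N)/(RT) = (148−83.3)×10³/(8.314×325) = 64700/2702 = 23.94.
k_N/k_P = (3.22×10^8/1.05×10^19)·exp(23.94) = 3.067×10^-11 × 2.507×10^10 = 0.769.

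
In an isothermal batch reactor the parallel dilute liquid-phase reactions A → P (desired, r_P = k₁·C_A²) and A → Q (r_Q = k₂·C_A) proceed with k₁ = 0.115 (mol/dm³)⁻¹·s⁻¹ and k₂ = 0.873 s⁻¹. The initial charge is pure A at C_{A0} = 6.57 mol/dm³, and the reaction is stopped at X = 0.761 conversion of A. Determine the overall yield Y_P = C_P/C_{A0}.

0.258

C_A = C_{A0}(1−X) = 1.570 mol/dm³.
Along a PFR/batch, dC_Q/dC_A = −r_Q/(r_P+r_Q) = −k₂/(k₂+k₁·C_A).
Integrating from C_{A0} to C_A: C_Q = (0.873/0.115)·ln[(0.873+0.115·6.57)/(0.873+0.115·1.57)] = 7.591·ln(1.629/1.054) = 3.306 mol/dm³.
Then C_P = (C_{A0}−C_A) − C_Q = 5.000 − 3.306 = 1.694 mol/dm³.
Y_P = C_P/C_{A0} = 1.694/6.57 = 0.258.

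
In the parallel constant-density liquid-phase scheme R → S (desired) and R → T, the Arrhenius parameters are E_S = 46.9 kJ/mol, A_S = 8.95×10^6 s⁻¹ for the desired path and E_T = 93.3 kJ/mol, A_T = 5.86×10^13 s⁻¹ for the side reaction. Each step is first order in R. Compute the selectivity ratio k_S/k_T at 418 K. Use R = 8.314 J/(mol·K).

0.0960

k_S/k_T = (A_S/A_T)·exp[−(E_S−E_T)/(RT)] = (A_S/A_T)·exp[(E_T−E_S)/(RT)].
(E_T−E_S)/(RT) = (93.3−46.9)×10³/(8.314×418) = 46400/3475 = 13.35.
k_S/k_T = (8.95×10^6/5.86×10^13)·exp(13.35) = 1.527×10^-7 × 6.288×10^5 = 0.0960.
Since E_S < E_T, lowering the temperature improves selectivity toward S.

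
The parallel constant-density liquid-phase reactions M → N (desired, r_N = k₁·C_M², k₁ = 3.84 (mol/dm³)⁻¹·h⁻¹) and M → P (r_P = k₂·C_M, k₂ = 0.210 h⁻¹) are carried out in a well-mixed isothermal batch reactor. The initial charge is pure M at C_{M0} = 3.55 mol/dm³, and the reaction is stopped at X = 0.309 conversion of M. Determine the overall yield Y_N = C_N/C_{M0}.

0.303

C_M = C_{M0}(1−X) = 2.453 mol/dm³.
Along a PFR/batch, dC_P/dC_M = −r_P/(r_N+r_P) = −k₂/(k₂+k₁·C_M).
Integrating from C_{M0} to C_M: C_P = (0.210/3.84)·ln[(0.210+3.84·3.55)/(0.210+3.84·2.45)] = 0.05469·ln(13.84/9.630) = 0.01984 mol/dm³.
Then C_N = (C_{M0}−C_M) − C_P = 1.097 − 0.01984 = 1.077 mol/dm³.
Y_N = C_N/C_{M0} = 1.077/3.55 = 0.303.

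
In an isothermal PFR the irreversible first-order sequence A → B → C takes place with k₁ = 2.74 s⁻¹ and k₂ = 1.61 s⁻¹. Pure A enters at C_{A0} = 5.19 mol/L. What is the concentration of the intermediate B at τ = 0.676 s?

2.26 mol/L

The intermediate concentration in a first-order A→B→C sequence is C_B = k₁C_{A0}(e^(−k₁τ) − e^(−k₂τ))/(k₂−k₁).
e^(−k₁τ) = e^(−2.74×0.676) = e^(−1.852) = 0.1569; e^(−k₂τ) = e^(−1.088) = 0.3368.
C_B = 2.74×5.19/(1.61−2.74) × (0.1569−0.3368) = (-12.58)×(-0.1799) = 2.264 mol/L.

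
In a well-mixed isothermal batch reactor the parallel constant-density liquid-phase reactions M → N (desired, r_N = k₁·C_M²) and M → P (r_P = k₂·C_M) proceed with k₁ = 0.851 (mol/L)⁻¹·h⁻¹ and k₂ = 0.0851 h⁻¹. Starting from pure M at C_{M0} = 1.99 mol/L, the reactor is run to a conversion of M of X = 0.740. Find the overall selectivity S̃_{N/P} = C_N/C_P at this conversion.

11.1

C_M = C_{M0}(1−X) = 0.5174 mol/L.
Along a PFR/batch, dC_P/dC_M = −r_P/(r_N+r_P) = −k₂/(k₂+k₁·C_M).
Integrating from C_{M0} to C_M: C_P = (0.0851/0.851)·ln[(0.0851+0.851·1.99)/(0.0851+0.851·0.517)] = 0.1000·ln(1.779/0.5254) = 0.1219 mol/L.
Then C_N = (C_{M0}−C_M) − C_P = 1.473 − 0.1219 = 1.351 mol/L.
S̃_{N/P} = C_N/C_P = 1.351/0.1219 = 11.1.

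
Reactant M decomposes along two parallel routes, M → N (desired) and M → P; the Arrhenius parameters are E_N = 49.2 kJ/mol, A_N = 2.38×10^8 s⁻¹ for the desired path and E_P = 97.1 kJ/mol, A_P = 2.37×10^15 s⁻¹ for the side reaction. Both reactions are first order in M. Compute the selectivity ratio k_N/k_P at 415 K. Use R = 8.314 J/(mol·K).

k_N/k_P = (A_N/A_P)·exp[−(E_N−E_P)/(RT)] = (A_N/A_P)·exp[(E_P−E_N)/(RT)].
(E_P−E_N)/(RT) = (97.1−49.2)×10³/(8.314×415) = 47900/3450 = 13.88.
k_N/k_P = (2.38×10^8/2.37×10^15)·exp(13.88) = 1.004×10^-7 × 1.070×10^6 = 0.107.
Since E_N < E_P, lowering the temperature improves selectivity toward N.

0.107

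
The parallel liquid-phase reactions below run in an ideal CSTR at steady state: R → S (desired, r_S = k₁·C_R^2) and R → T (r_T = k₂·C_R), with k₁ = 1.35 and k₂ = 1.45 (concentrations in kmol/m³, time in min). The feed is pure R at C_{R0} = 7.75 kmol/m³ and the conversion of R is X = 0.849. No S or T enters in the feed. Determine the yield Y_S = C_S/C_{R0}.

0.443

Exit C_R = C_{R0}(1−X) = 7.75×0.151 = 1.170 kmol/m³.
A CSTR operates uniformly at the exit composition, giving r_S = 1.849 and r_T = 1.697 (each k·C_R^n at C_R = 1.170).
Fraction of consumed R going to S: r_S/(r_S+r_T) = 0.5214.
C_S = 0.5214·C_{R0}·X = 0.5214×7.75×0.849 = 3.43 kmol/m³; Y_S = C_S/C_{R0} = 0.443.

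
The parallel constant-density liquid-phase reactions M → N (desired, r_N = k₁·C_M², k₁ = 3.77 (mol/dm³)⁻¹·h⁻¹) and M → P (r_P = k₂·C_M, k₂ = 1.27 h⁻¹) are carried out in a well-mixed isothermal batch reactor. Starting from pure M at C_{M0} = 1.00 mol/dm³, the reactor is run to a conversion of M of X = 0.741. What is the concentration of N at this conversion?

C_M = C_{M0}(1−X) = 0.2590 mol/dm³.
Along a PFR/batch, dC_P/dC_M = −r_P/(r_N+r_P) = −k₂/(k₂+k₁·C_M).
Integrating from C_{M0} to C_M: C_P = (1.27/3.77)·ln[(1.27+3.77·1.00)/(1.27+3.77·0.259)] = 0.3369·ln(5.040/2.246) = 0.2722 mol/dm³.
Then C_N = (C_{M0}−C_M) − C_P = 0.7410 − 0.2722 = 0.4688 mol/dm³.

0.469 mol/dm³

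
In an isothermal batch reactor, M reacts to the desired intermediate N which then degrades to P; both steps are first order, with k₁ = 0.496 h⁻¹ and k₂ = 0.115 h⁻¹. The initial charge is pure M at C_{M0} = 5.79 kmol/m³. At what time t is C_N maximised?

Setting dC_N/dt = 0 gives t_opt = ln(k₂/k₁)/(k₂−k₁).
= ln(0.115/0.496)/(0.115−0.496) = ln(0.2319)/-0.3810 = -1.462/-0.3810 = 3.84 h.

3.84 h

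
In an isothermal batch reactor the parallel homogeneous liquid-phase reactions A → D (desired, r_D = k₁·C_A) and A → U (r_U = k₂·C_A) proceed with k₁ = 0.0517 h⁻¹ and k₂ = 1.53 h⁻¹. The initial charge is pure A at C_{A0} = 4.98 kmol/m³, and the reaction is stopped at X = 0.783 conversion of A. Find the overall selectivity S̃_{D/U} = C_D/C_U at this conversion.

C_A = C_{A0}(1−X) = 1.081 kmol/m³.
Both paths are first order in A, so the instantaneous fraction to D is constant: dC_D/d(−C_A) = k₁/(k₁+k₂) = 0.03269.
C_D = 0.03269·(C_{A0}−C_A) = 0.03269×3.899 = 0.127 kmol/m³.
C_U = (C_{A0}−C_A)−C_D = 3.772 kmol/m³; S̃_{D/U} = 0.1275/3.772 = 0.0338.

0.0338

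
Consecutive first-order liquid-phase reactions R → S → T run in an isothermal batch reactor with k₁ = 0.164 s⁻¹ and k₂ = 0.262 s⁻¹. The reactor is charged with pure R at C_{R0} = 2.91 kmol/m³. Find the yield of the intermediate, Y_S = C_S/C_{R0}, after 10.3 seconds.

0.196

For first-order series with pure R initially, C_S(t) = k₁C_{R0}/(k₂−k₁)·(e^(−k₁t) − e^(−k₂t)).
e^(−k₁t) = e^(−0.164×10.3) = e^(−1.689) = 0.1847; e^(−k₂t) = e^(−2.699) = 0.06730.
C_S = 0.164×2.91/(0.262−0.164) × (0.1847−0.06730) = 4.870×0.1174 = 0.5716 kmol/m³.
Y_S = C_S/C_{R0} = 0.5716/2.91 = 0.196.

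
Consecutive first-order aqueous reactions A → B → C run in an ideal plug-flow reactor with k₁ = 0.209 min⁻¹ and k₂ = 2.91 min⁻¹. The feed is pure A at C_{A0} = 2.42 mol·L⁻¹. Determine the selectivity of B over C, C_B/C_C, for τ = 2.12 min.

Solving the coupled first-order balances gives C_B(τ) = [k₁/(k₂−k₁)]·C_{A0}·(e^(−k₁τ) − e^(−k₂τ)).
e^(−k₁τ) = e^(−0.209×2.12) = e^(−0.4431) = 0.6421; e^(−k₂τ) = e^(−6.169) = 0.002093.
C_B = 0.209×2.42/(2.91−0.209) × (0.6421−0.002093) = 0.1873×0.6400 = 0.1198 mol·L⁻¹.
C_A = C_{A0}e^(−k₁τ) = 1.554 mol·L⁻¹, so C_C = C_{A0}−C_A−C_B = 0.7464 mol·L⁻¹; C_B/C_C = 0.161.

0.161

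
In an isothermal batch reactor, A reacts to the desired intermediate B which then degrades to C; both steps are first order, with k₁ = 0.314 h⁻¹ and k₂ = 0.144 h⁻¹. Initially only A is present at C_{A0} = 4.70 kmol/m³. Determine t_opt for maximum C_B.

4.59 h

Setting dC_B/dt = 0 gives t_opt = ln(k₂/k₁)/(k₂−k₁).
= ln(0.144/0.314)/(0.144−0.314) = ln(0.4586)/-0.1700 = -0.7796/-0.1700 = 4.59 h.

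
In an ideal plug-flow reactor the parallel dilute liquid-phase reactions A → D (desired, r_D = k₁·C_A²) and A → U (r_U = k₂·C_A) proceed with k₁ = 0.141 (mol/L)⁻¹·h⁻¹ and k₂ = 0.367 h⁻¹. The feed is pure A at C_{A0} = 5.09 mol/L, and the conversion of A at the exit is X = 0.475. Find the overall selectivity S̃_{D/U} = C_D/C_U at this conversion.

C_A = C_{A0}(1−X) = 2.672 mol/L.
Along a PFR/batch, dC_U/dC_A = −r_U/(r_D+r_U) = −k₂/(k₂+k₁·C_A).
Integrating from C_{A0} to C_A: C_U = (0.367/0.141)·ln[(0.367+0.141·5.09)/(0.367+0.141·2.67)] = 2.603·ln(1.085/0.7438) = 0.9820 mol/L.
Then C_D = (C_{A0}−C_A) − C_U = 2.418 − 0.9820 = 1.436 mol/L.
S̃_{D/U} = C_D/C_U = 1.436/0.9820 = 1.46.

1.46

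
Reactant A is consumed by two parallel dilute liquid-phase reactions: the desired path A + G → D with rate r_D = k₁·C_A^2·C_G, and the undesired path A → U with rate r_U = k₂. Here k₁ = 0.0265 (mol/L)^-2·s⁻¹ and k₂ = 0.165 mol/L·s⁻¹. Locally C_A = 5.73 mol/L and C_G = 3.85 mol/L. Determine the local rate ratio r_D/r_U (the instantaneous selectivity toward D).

20.3

S_{D/U} = r_D/r_U = (k₁·C_A^2·C_G)/(k₂) = (k₁/k₂)·C_A^2·C_G.
= (0.0265×5.730^2×3.850) / (0.165) = 3.350/0.1650 = 20.3.
Since the desired path is higher order in A, keeping C_A high (PFR or concentrated feed) favours D.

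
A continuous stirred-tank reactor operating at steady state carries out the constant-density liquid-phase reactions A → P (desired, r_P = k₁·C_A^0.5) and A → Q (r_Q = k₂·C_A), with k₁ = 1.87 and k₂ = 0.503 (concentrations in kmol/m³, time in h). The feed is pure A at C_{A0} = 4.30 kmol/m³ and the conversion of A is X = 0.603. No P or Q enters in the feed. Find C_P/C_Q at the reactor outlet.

Exit C_A = C_{A0}(1−X) = 4.30×0.397 = 1.707 kmol/m³.
Rates in a CSTR are evaluated at the outlet concentration: r_P = 1.87×1.707^0.5 = 2.443, r_Q = 0.503×1.707 = 0.8587.
Overall selectivity = C_P/C_Q = r_Pτ/(r_Qτ) = r_P/r_Q = 2.85.

2.85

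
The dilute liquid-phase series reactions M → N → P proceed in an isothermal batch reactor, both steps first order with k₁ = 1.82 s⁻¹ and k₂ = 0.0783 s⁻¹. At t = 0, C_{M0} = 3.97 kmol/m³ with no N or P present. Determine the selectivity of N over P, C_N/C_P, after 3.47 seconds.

3.90

The intermediate concentration in a first-order A→B→C sequence is C_N = k₁C_{M0}(e^(−k₁t) − e^(−k₂t))/(k₂−k₁).
e^(−k₁t) = e^(−1.82×3.47) = e^(−6.315) = 0.001808; e^(−k₂t) = e^(−0.2717) = 0.7621.
C_N = 1.82×3.97/(0.0783−1.82) × (0.001808−0.7621) = (-4.148)×(-0.7603) = 3.154 kmol/m³.
C_M = C_{M0}e^(−k₁t) = 0.007179 kmol/m³, so C_P = C_{M0}−C_M−C_N = 0.8088 kmol/m³; C_N/C_P = 3.90.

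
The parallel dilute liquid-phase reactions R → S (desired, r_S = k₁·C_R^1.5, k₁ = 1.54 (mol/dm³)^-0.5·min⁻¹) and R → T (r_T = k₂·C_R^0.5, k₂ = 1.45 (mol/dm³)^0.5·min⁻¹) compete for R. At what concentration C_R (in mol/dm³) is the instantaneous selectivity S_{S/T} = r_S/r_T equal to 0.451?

0.425 mol/dm³

S_{S/T} = (k₁/k₂)·C_R ⇒ C_R = S·k₂/k₁.
= 0.451×1.45/1.54 = 0.425 mol/dm³.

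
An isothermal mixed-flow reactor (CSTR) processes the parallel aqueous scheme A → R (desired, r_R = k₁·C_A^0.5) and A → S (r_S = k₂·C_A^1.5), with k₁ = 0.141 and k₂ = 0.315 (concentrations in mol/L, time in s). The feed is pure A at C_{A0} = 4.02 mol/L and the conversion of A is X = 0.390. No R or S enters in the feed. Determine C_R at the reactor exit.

Exit C_A = C_{A0}(1−X) = 4.02×0.610 = 2.452 mol/L.
In a CSTR the entire volume is at exit conditions, so r_R = 0.141×2.452^0.5 = 0.2208 and r_S = 0.315×2.452^1.5 = 1.210.
Fraction of consumed A going to R: r_R/(r_R+r_S) = 0.1544.
C_R = 0.1544·C_{A0}·X = 0.1544×4.02×0.390 = 0.242 mol/L.

0.242 mol/L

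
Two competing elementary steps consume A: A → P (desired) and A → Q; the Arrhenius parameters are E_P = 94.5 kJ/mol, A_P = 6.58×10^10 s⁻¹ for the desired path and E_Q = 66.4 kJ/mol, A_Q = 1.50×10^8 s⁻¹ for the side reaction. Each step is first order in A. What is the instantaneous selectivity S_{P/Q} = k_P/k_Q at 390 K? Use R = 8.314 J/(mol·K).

With equal orders, S_{P/Q} = k_P/k_Q = (A_P/A_Q)·exp[(E_Q−E_P)/(RT)].
(E_Q−E_P)/(RT) = (66.4−94.5)×10³/(8.314×390) = -28100/3242 = -8.666.
k_P/k_Q = (6.58×10^10/1.50×10^8)·exp(-8.666) = 438.7 × 1.723×10^-4 = 0.0756.
Since E_P > E_Q, raising the temperature improves selectivity toward P.

0.0756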